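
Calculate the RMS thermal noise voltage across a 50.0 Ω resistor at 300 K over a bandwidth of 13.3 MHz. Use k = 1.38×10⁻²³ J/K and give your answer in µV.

V_n = √(4kTRB)
4kTRB = 4 × 1.38×10⁻²³ × 300 × 5.00×10¹ × 1.33×10⁷ = 1.10×10⁻¹¹ V²
V_n = √(1.10×10⁻¹¹) = 3.32×10⁻⁶ V = 3.32 µV

3.32 µV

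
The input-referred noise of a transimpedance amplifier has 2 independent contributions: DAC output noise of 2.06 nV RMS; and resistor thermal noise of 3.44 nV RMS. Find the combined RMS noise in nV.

4.01 nV

Uncorrelated sources add in power (mean-square): V_tot = √(ΣV_i²)
V_tot = √[(2.06×10⁻⁹)² + (3.44×10⁻⁹)²] = 4.01×10⁻⁹ V = 4.01 nV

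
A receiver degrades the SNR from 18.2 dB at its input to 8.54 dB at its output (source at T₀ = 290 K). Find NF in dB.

9.66 dB

NF (dB) = SNR_in(dB) − SNR_out(dB) when the source is at T₀
NF = 18.2 − 8.54 = 9.66 dB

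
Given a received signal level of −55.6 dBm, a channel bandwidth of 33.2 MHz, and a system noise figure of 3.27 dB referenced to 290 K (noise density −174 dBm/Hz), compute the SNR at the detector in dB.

39.9 dB

Noise floor: N = −174 + 10 log₁₀(B) + NF
10 log₁₀(3.32×10⁷) = 75.21 dB
N = −174 + 75.21 + 3.27 = −95.52 dBm
SNR = P_sig − N = −55.6 − (−95.52) = 39.92 dB → 39.9 dB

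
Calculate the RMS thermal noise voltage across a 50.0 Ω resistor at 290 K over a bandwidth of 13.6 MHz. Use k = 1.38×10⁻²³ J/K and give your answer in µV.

V_n = √(4kTRB)
4kTRB = 4 × 1.38×10⁻²³ × 290 × 5.00×10¹ × 1.36×10⁷ = 1.09×10⁻¹¹ V²
V_n = √(1.09×10⁻¹¹) = 3.30×10⁻⁶ V = 3.30 µV

3.30 µV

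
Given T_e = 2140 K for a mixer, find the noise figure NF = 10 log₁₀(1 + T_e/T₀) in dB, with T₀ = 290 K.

F = 1 + T_e/T₀ = 1 + 2140/290 = 8.37931
NF = 10 log₁₀(8.37931) = 9.23 dB

9.23 dB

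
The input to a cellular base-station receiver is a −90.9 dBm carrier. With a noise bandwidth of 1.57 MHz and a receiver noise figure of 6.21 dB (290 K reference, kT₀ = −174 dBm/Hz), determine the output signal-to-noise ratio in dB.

Noise floor: N = −174 + 10 log₁₀(B) + NF
10 log₁₀(1.57×10⁶) = 61.96 dB
N = −174 + 61.96 + 6.21 = −105.83 dBm
SNR = P_sig − N = −90.9 − (−105.83) = 14.93 dB → 14.9 dB

14.9 dB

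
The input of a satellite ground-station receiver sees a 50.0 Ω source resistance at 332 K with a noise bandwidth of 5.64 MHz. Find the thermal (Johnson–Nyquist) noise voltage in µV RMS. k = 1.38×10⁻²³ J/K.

2.27 µV

V_n = √(4kTRB)
4kTRB = 4 × 1.38×10⁻²³ × 332 × 5.00×10¹ × 5.64×10⁶ = 5.17×10⁻¹² V²
V_n = √(5.17×10⁻¹²) = 2.27×10⁻⁶ V = 2.27 µV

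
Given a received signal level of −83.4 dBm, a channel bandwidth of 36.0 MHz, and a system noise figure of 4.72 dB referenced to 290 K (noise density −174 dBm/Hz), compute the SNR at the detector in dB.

10.3 dB

Noise floor: N = −174 + 10 log₁₀(B) + NF
10 log₁₀(3.60×10⁷) = 75.56 dB
N = −174 + 75.56 + 4.72 = −93.72 dBm
SNR = P_sig − N = −83.4 − (−93.72) = 10.32 dB → 10.3 dB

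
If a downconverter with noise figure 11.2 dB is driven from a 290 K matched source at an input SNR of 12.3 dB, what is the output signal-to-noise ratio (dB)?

1.1 dB

By definition F = SNR_in/SNR_out, so in dB: SNR_out = SNR_in − NF
SNR_out = 12.3 − 11.2 = 1.1 dB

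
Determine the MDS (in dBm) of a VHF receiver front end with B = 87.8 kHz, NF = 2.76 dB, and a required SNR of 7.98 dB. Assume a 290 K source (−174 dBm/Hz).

−113.8 dBm

Sensitivity = −174 + 10 log₁₀(B) + NF + SNR_min
= −174 + 49.43 + 2.76 + 7.98
= −113.83 dBm → −113.8 dBm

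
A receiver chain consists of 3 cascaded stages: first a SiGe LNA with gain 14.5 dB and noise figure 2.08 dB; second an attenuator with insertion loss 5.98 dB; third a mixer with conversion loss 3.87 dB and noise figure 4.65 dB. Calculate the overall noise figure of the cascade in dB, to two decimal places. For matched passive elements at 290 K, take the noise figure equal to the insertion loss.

Convert to linear (a loss of L dB is a gain of −L dB): F_i = 10^(NF_i/10), G_i = 10^(G_i,dB/10)
  Stage 1: F_1 = 10^(2.08/10) = 1.614, G_1 = 10^(14.5/10) = 28.18
  Stage 2: F_2 = 10^(5.98/10) = 3.963, G_2 = 10^(−5.98/10) = 0.2523
  Stage 3: F_3 = 10^(4.65/10) = 2.917, G_3 = 10^(−3.87/10) = 0.4102
Friis cascade:
  F = 1.614 + (3.963 − 1)/28.18 + (2.917 − 1)/7.112 = 1.989
NF = 10 log₁₀(1.989) = 2.99 dB

2.99 dB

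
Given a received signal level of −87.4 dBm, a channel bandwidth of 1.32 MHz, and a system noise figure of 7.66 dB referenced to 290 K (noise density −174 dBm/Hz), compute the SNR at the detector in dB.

17.7 dB

Noise floor: N = −174 + 10 log₁₀(B) + NF
10 log₁₀(1.32×10⁶) = 61.21 dB
N = −174 + 61.21 + 7.66 = −105.13 dBm
SNR = P_sig − N = −87.4 − (−105.13) = 17.73 dB → 17.7 dB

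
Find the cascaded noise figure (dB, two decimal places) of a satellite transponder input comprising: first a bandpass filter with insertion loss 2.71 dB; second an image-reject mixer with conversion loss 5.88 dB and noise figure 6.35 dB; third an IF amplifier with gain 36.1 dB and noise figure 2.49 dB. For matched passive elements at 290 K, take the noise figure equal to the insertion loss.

Convert to linear (a loss of L dB is a gain of −L dB): F_i = 10^(NF_i/10), G_i = 10^(G_i,dB/10)
  Stage 1: F_1 = 10^(2.71/10) = 1.866, G_1 = 10^(−2.71/10) = 0.5358
  Stage 2: F_2 = 10^(6.35/10) = 4.315, G_2 = 10^(−5.88/10) = 0.2582
  Stage 3: F_3 = 10^(2.49/10) = 1.774, G_3 = 10^(36.1/10) = 4074
Friis cascade:
  F = 1.866 + (4.315 − 1)/0.5358 + (1.774 − 1)/0.1384 = 13.65
NF = 10 log₁₀(13.65) = 11.35 dB

11.35 dB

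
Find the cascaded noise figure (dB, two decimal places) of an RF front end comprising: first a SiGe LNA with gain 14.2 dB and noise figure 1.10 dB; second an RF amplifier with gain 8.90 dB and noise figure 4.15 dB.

Convert to linear (a loss of L dB is a gain of −L dB): F_i = 10^(NF_i/10), G_i = 10^(G_i,dB/10)
  Stage 1: F_1 = 10^(1.10/10) = 1.288, G_1 = 10^(14.2/10) = 26.30
  Stage 2: F_2 = 10^(4.15/10) = 2.600, G_2 = 10^(8.90/10) = 7.762
Friis cascade:
  F = 1.288 + (2.600 − 1)/26.30 = 1.349
NF = 10 log₁₀(1.349) = 1.30 dB

1.30 dB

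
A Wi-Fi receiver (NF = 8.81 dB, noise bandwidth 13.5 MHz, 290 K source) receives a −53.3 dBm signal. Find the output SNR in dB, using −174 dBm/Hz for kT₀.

Noise floor: N = −174 + 10 log₁₀(B) + NF
10 log₁₀(1.35×10⁷) = 71.3 dB
N = −174 + 71.3 + 8.81 = −93.89 dBm
SNR = P_sig − N = −53.3 − (−93.89) = 40.59 dB → 40.6 dB

40.6 dB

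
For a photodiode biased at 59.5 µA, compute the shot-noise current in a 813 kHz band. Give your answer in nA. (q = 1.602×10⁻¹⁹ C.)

3.94 nA

I_n = √(2qI·B)
2qI·B = 2 × 1.602×10⁻¹⁹ × 5.95×10⁻⁵ × 8.13×10⁵ = 1.55×10⁻¹⁷ A²
I_n = √(1.55×10⁻¹⁷) = 3.94×10⁻⁹ A = 3.94 nA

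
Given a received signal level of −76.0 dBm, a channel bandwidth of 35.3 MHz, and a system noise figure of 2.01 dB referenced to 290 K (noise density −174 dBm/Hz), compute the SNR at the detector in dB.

Noise floor: N = −174 + 10 log₁₀(B) + NF
10 log₁₀(3.53×10⁷) = 75.48 dB
N = −174 + 75.48 + 2.01 = −96.51 dBm
SNR = P_sig − N = −76.0 − (−96.51) = 20.51 dB → 20.5 dB

20.5 dB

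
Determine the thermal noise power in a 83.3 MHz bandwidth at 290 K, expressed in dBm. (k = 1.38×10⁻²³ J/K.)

−94.8 dBm

P_n = kTB = 1.38×10⁻²³ × 290 × 8.33×10⁷ = 3.33×10⁻¹³ W
In dBm: 10 log₁₀(3.33×10⁻¹³ / 10⁻³) = −94.8 dBm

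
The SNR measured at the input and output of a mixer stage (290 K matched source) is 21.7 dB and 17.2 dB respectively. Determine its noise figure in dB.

NF (dB) = SNR_in(dB) − SNR_out(dB) when the source is at T₀
NF = 21.7 − 17.2 = 4.5 dB

4.5 dB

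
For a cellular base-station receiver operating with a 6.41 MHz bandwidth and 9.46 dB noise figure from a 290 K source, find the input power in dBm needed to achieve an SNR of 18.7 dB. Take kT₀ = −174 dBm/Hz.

Sensitivity = −174 + 10 log₁₀(B) + NF + SNR_min
= −174 + 68.07 + 9.46 + 18.7
= −77.77 dBm → −77.8 dBm

−77.8 dBm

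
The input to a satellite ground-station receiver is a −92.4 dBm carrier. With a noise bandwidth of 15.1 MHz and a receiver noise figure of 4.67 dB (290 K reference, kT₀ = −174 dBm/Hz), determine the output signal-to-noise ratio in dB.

5.1 dB

Noise floor: N = −174 + 10 log₁₀(B) + NF
10 log₁₀(1.51×10⁷) = 71.79 dB
N = −174 + 71.79 + 4.67 = −97.54 dBm
SNR = P_sig − N = −92.4 − (−97.54) = 5.14 dB → 5.1 dB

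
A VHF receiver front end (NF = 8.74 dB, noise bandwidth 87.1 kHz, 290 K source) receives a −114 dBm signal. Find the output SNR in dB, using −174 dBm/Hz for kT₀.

Noise floor: N = −174 + 10 log₁₀(B) + NF
10 log₁₀(8.71×10⁴) = 49.4 dB
N = −174 + 49.4 + 8.74 = −115.86 dBm
SNR = P_sig − N = −114 − (−115.86) = 1.86 dB → 1.9 dB

1.9 dB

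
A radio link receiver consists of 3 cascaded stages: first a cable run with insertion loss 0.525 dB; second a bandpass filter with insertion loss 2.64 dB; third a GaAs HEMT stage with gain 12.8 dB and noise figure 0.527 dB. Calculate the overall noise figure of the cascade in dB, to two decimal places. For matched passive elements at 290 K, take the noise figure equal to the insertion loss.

Convert to linear (a loss of L dB is a gain of −L dB): F_i = 10^(NF_i/10), G_i = 10^(G_i,dB/10)
  Stage 1: F_1 = 10^(0.525/10) = 1.128, G_1 = 10^(−0.525/10) = 0.8861
  Stage 2: F_2 = 10^(2.64/10) = 1.837, G_2 = 10^(−2.64/10) = 0.5445
  Stage 3: F_3 = 10^(0.527/10) = 1.129, G_3 = 10^(12.8/10) = 19.05
Friis cascade:
  F = 1.128 + (1.837 − 1)/0.8861 + (1.129 − 1)/0.4825 = 2.340
NF = 10 log₁₀(2.340) = 3.69 dB

3.69 dB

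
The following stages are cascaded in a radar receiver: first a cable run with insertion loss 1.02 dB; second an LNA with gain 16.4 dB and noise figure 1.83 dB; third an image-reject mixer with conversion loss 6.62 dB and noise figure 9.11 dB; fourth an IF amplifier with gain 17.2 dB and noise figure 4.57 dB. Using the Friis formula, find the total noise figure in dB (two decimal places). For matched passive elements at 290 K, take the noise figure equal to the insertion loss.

Convert to linear (a loss of L dB is a gain of −L dB): F_i = 10^(NF_i/10), G_i = 10^(G_i,dB/10)
  Stage 1: F_1 = 10^(1.02/10) = 1.265, G_1 = 10^(−1.02/10) = 0.7907
  Stage 2: F_2 = 10^(1.83/10) = 1.524, G_2 = 10^(16.4/10) = 43.65
  Stage 3: F_3 = 10^(9.11/10) = 8.147, G_3 = 10^(−6.62/10) = 0.2178
  Stage 4: F_4 = 10^(4.57/10) = 2.864, G_4 = 10^(17.2/10) = 52.48
Friis cascade:
  F = 1.265 + (1.524 − 1)/0.7907 + (8.147 − 1)/34.51 + (2.864 − 1)/7.516 = 2.383
NF = 10 log₁₀(2.383) = 3.77 dB

3.77 dB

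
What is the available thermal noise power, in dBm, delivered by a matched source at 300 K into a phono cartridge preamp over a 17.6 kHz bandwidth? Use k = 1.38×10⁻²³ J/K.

P_n = kTB = 1.38×10⁻²³ × 300 × 1.76×10⁴ = 7.29×10⁻¹⁷ W
In dBm: 10 log₁₀(7.29×10⁻¹⁷ / 10⁻³) = −131.4 dBm

−131.4 dBm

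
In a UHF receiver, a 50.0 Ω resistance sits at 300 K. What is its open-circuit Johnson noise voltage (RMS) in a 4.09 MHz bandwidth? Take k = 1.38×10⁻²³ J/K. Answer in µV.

V_n = √(4kTRB)
4kTRB = 4 × 1.38×10⁻²³ × 300 × 5.00×10¹ × 4.09×10⁶ = 3.39×10⁻¹² V²
V_n = √(3.39×10⁻¹²) = 1.84×10⁻⁶ V = 1.84 µV

1.84 µV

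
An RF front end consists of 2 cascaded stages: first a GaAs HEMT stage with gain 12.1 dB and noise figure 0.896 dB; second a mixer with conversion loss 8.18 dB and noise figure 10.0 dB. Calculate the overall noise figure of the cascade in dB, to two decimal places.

2.51 dB

Convert to linear (a loss of L dB is a gain of −L dB): F_i = 10^(NF_i/10), G_i = 10^(G_i,dB/10)
  Stage 1: F_1 = 10^(0.896/10) = 1.229, G_1 = 10^(12.1/10) = 16.22
  Stage 2: F_2 = 10^(10.0/10) = 10.00, G_2 = 10^(−8.18/10) = 0.1521
Friis cascade:
  F = 1.229 + (10.00 − 1)/16.22 = 1.784
NF = 10 log₁₀(1.784) = 2.51 dB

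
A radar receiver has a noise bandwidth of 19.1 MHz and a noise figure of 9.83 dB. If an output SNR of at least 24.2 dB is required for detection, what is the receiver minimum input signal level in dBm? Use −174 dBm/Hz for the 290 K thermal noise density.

Sensitivity = −174 + 10 log₁₀(B) + NF + SNR_min
= −174 + 72.81 + 9.83 + 24.2
= −67.16 dBm → −67.2 dBm

−67.2 dBm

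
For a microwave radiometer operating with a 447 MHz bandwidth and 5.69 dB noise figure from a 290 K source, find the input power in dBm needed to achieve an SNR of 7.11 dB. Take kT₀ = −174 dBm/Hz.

−74.7 dBm

Sensitivity = −174 + 10 log₁₀(B) + NF + SNR_min
= −174 + 86.5 + 5.69 + 7.11
= −74.70 dBm → −74.7 dBm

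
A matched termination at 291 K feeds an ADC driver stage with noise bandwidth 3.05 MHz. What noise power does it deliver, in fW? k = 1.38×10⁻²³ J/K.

P_n = kTB = 1.38×10⁻²³ × 291 × 3.05×10⁶ = 1.22×10⁻¹⁴ W = 12.2 fW

12.2 fW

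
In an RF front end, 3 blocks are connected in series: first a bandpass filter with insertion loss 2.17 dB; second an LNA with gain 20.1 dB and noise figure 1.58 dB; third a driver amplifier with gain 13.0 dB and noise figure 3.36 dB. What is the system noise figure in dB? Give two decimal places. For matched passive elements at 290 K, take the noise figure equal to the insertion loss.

3.78 dB

Convert to linear (a loss of L dB is a gain of −L dB): F_i = 10^(NF_i/10), G_i = 10^(G_i,dB/10)
  Stage 1: F_1 = 10^(2.17/10) = 1.648, G_1 = 10^(−2.17/10) = 0.6067
  Stage 2: F_2 = 10^(1.58/10) = 1.439, G_2 = 10^(20.1/10) = 102.3
  Stage 3: F_3 = 10^(3.36/10) = 2.168, G_3 = 10^(13.0/10) = 19.95
Friis cascade:
  F = 1.648 + (1.439 − 1)/0.6067 + (2.168 − 1)/62.09 = 2.390
NF = 10 log₁₀(2.390) = 3.78 dB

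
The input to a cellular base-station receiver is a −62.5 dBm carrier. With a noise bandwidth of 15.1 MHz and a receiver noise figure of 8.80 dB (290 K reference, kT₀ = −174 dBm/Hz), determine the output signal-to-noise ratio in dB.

30.9 dB

Noise floor: N = −174 + 10 log₁₀(B) + NF
10 log₁₀(1.51×10⁷) = 71.79 dB
N = −174 + 71.79 + 8.80 = −93.41 dBm
SNR = P_sig − N = −62.5 − (−93.41) = 30.91 dB → 30.9 dB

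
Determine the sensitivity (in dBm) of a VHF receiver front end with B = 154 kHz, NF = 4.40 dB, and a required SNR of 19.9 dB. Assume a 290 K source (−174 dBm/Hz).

−97.8 dBm

Sensitivity = −174 + 10 log₁₀(B) + NF + SNR_min
= −174 + 51.88 + 4.40 + 19.9
= −97.82 dBm → −97.8 dBm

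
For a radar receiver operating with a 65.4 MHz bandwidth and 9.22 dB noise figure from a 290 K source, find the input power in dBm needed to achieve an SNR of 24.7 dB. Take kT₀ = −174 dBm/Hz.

−61.9 dBm

Sensitivity = −174 + 10 log₁₀(B) + NF + SNR_min
= −174 + 78.16 + 9.22 + 24.7
= −61.92 dBm → −61.9 dBm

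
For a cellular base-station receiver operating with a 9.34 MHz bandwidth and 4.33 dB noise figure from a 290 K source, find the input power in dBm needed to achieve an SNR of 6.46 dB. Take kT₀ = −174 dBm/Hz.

−93.5 dBm

Sensitivity = −174 + 10 log₁₀(B) + NF + SNR_min
= −174 + 69.7 + 4.33 + 6.46
= −93.51 dBm → −93.5 dBm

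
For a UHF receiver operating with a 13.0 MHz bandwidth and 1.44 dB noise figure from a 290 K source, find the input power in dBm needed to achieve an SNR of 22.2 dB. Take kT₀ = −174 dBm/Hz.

−79.2 dBm

Sensitivity = −174 + 10 log₁₀(B) + NF + SNR_min
= −174 + 71.14 + 1.44 + 22.2
= −79.22 dBm → −79.2 dBm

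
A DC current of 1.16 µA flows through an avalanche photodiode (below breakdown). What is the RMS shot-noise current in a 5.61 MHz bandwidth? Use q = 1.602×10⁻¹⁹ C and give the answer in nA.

I_n = √(2qI·B)
2qI·B = 2 × 1.602×10⁻¹⁹ × 1.16×10⁻⁶ × 5.61×10⁶ = 2.09×10⁻¹⁸ A²
I_n = √(2.09×10⁻¹⁸) = 1.44×10⁻⁹ A = 1.44 nA

1.44 nA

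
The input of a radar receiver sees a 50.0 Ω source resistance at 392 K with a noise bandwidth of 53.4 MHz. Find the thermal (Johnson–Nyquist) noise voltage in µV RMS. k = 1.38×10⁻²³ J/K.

7.60 µV

V_n = √(4kTRB)
4kTRB = 4 × 1.38×10⁻²³ × 392 × 5.00×10¹ × 5.34×10⁷ = 5.78×10⁻¹¹ V²
V_n = √(5.78×10⁻¹¹) = 7.60×10⁻⁶ V = 7.60 µV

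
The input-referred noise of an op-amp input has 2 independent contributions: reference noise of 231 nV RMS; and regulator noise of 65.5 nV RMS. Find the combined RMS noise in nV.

Uncorrelated sources add in power (mean-square): V_tot = √(ΣV_i²)
V_tot = √[(2.31×10⁻⁷)² + (6.55×10⁻⁸)²] = 2.40×10⁻⁷ V = 240 nV

240 nV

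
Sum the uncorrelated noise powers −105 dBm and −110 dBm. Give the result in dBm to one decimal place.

−103.8 dBm

Convert to linear, add, convert back:
P₁ = 3.16×10⁻¹⁴ W, P₂ = 1.00×10⁻¹⁴ W
P_tot = 4.16×10⁻¹⁴ W → 10 log₁₀(P_tot / 10⁻³) = −103.8 dBm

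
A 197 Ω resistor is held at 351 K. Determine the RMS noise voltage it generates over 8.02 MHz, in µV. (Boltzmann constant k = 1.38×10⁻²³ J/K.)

5.53 µV

V_n = √(4kTRB)
4kTRB = 4 × 1.38×10⁻²³ × 351 × 1.97×10² × 8.02×10⁶ = 3.06×10⁻¹¹ V²
V_n = √(3.06×10⁻¹¹) = 5.53×10⁻⁶ V = 5.53 µV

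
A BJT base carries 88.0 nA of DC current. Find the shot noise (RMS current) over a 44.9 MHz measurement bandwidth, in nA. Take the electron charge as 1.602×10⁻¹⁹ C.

I_n = √(2qI·B)
2qI·B = 2 × 1.602×10⁻¹⁹ × 8.80×10⁻⁸ × 4.49×10⁷ = 1.27×10⁻¹⁸ A²
I_n = √(1.27×10⁻¹⁸) = 1.13×10⁻⁹ A = 1.13 nA

1.13 nA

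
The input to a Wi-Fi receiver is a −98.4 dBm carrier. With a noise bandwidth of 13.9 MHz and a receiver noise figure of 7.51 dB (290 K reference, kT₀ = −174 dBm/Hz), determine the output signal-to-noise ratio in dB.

Noise floor: N = −174 + 10 log₁₀(B) + NF
10 log₁₀(1.39×10⁷) = 71.43 dB
N = −174 + 71.43 + 7.51 = −95.06 dBm
SNR = P_sig − N = −98.4 − (−95.06) = −3.34 dB → −3.3 dB

−3.3 dB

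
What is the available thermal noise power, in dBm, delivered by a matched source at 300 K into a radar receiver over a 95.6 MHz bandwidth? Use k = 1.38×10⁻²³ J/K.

−94.0 dBm

P_n = kTB = 1.38×10⁻²³ × 300 × 9.56×10⁷ = 3.96×10⁻¹³ W
In dBm: 10 log₁₀(3.96×10⁻¹³ / 10⁻³) = −94.0 dBm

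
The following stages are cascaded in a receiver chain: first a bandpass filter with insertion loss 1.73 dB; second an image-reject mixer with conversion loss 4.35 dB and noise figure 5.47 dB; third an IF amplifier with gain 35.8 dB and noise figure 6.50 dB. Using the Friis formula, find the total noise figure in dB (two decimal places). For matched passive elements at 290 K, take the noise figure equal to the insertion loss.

12.86 dB

Convert to linear (a loss of L dB is a gain of −L dB): F_i = 10^(NF_i/10), G_i = 10^(G_i,dB/10)
  Stage 1: F_1 = 10^(1.73/10) = 1.489, G_1 = 10^(−1.73/10) = 0.6714
  Stage 2: F_2 = 10^(5.47/10) = 3.524, G_2 = 10^(−4.35/10) = 0.3673
  Stage 3: F_3 = 10^(6.50/10) = 4.467, G_3 = 10^(35.8/10) = 3802
Friis cascade:
  F = 1.489 + (3.524 − 1)/0.6714 + (4.467 − 1)/0.2466 = 19.31
NF = 10 log₁₀(19.31) = 12.86 dB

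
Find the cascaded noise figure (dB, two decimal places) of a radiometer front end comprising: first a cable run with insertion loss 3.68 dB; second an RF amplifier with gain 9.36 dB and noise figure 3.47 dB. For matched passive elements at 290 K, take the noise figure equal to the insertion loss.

Convert to linear (a loss of L dB is a gain of −L dB): F_i = 10^(NF_i/10), G_i = 10^(G_i,dB/10)
  Stage 1: F_1 = 10^(3.68/10) = 2.333, G_1 = 10^(−3.68/10) = 0.4285
  Stage 2: F_2 = 10^(3.47/10) = 2.223, G_2 = 10^(9.36/10) = 8.630
Friis cascade:
  F = 2.333 + (2.223 − 1)/0.4285 = 5.188
NF = 10 log₁₀(5.188) = 7.15 dB

7.15 dB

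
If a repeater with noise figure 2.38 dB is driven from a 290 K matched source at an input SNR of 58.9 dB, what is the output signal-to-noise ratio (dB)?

56.52 dB

By definition F = SNR_in/SNR_out, so in dB: SNR_out = SNR_in − NF
SNR_out = 58.9 − 2.38 = 56.52 dB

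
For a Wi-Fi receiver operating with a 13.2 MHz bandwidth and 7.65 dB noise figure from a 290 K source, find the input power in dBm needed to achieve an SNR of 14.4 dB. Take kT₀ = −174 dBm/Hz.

−80.7 dBm

Sensitivity = −174 + 10 log₁₀(B) + NF + SNR_min
= −174 + 71.21 + 7.65 + 14.4
= −80.74 dBm → −80.7 dBm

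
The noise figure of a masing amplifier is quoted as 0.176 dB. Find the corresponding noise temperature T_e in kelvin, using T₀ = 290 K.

12.0 K

F = 10^(0.176/10) = 1.04136
T_e = (F − 1)·T₀ = (1.04136 − 1) × 290 = 12.0 K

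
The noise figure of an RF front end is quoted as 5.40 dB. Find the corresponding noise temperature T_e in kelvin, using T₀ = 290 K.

F = 10^(5.40/10) = 3.46737
T_e = (F − 1)·T₀ = (3.46737 − 1) × 290 = 716 K

716 K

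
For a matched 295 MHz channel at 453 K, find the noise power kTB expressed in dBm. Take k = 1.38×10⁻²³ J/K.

−87.3 dBm

P_n = kTB = 1.38×10⁻²³ × 453 × 2.95×10⁸ = 1.84×10⁻¹² W
In dBm: 10 log₁₀(1.84×10⁻¹² / 10⁻³) = −87.3 dBm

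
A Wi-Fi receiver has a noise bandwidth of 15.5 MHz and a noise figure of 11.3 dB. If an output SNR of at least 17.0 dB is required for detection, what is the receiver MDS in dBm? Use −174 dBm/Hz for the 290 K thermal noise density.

Sensitivity = −174 + 10 log₁₀(B) + NF + SNR_min
= −174 + 71.9 + 11.3 + 17.0
= −73.8 dBm → −73.8 dBm

−73.8 dBm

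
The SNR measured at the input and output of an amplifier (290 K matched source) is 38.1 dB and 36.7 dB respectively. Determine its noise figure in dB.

1.4 dB

NF (dB) = SNR_in(dB) − SNR_out(dB) when the source is at T₀
NF = 38.1 − 36.7 = 1.4 dB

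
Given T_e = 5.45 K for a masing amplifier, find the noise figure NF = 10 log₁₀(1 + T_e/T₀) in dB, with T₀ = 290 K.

F = 1 + T_e/T₀ = 1 + 5.45/290 = 1.01879
NF = 10 log₁₀(1.01879) = 0.081 dB

0.081 dB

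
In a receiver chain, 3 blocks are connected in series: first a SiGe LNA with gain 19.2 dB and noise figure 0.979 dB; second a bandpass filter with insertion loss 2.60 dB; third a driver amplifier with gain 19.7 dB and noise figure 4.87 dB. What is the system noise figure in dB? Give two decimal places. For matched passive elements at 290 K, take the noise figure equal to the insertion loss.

1.17 dB

Convert to linear (a loss of L dB is a gain of −L dB): F_i = 10^(NF_i/10), G_i = 10^(G_i,dB/10)
  Stage 1: F_1 = 10^(0.979/10) = 1.253, G_1 = 10^(19.2/10) = 83.18
  Stage 2: F_2 = 10^(2.60/10) = 1.820, G_2 = 10^(−2.60/10) = 0.5495
  Stage 3: F_3 = 10^(4.87/10) = 3.069, G_3 = 10^(19.7/10) = 93.33
Friis cascade:
  F = 1.253 + (1.820 − 1)/83.18 + (3.069 − 1)/45.71 = 1.308
NF = 10 log₁₀(1.308) = 1.17 dB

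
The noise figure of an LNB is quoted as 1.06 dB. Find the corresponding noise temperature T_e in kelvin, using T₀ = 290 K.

80.2 K

F = 10^(1.06/10) = 1.27644
T_e = (F − 1)·T₀ = (1.27644 − 1) × 290 = 80.2 K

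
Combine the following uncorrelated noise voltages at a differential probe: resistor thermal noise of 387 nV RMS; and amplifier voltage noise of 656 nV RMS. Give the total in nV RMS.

762 nV

Uncorrelated sources add in power (mean-square): V_tot = √(ΣV_i²)
V_tot = √[(3.87×10⁻⁷)² + (6.56×10⁻⁷)²] = 7.62×10⁻⁷ V = 762 nV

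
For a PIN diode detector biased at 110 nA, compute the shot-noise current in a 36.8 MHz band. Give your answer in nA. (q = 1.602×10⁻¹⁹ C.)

I_n = √(2qI·B)
2qI·B = 2 × 1.602×10⁻¹⁹ × 1.10×10⁻⁷ × 3.68×10⁷ = 1.30×10⁻¹⁸ A²
I_n = √(1.30×10⁻¹⁸) = 1.14×10⁻⁹ A = 1.14 nA

1.14 nA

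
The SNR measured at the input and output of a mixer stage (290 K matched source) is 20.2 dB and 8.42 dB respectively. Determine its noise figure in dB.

NF (dB) = SNR_in(dB) − SNR_out(dB) when the source is at T₀
NF = 20.2 − 8.42 = 11.78 dB

11.78 dB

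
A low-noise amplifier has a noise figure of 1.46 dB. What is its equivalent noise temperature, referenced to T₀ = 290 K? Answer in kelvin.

F = 10^(1.46/10) = 1.39959
T_e = (F − 1)·T₀ = (1.39959 − 1) × 290 = 116 K

116 K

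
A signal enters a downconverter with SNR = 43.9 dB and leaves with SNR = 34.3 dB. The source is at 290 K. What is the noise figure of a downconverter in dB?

9.6 dB

NF (dB) = SNR_in(dB) − SNR_out(dB) when the source is at T₀
NF = 43.9 − 34.3 = 9.6 dB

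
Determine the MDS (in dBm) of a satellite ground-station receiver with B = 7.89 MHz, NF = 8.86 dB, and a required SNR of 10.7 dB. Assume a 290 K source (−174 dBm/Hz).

Sensitivity = −174 + 10 log₁₀(B) + NF + SNR_min
= −174 + 68.97 + 8.86 + 10.7
= −85.47 dBm → −85.5 dBm

−85.5 dBm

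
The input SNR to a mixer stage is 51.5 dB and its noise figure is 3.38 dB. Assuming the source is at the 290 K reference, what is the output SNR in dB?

48.12 dB

By definition F = SNR_in/SNR_out, so in dB: SNR_out = SNR_in − NF
SNR_out = 51.5 − 3.38 = 48.12 dB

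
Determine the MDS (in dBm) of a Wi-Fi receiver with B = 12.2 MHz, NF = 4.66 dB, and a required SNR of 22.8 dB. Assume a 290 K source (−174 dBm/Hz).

−75.7 dBm

Sensitivity = −174 + 10 log₁₀(B) + NF + SNR_min
= −174 + 70.86 + 4.66 + 22.8
= −75.68 dBm → −75.7 dBm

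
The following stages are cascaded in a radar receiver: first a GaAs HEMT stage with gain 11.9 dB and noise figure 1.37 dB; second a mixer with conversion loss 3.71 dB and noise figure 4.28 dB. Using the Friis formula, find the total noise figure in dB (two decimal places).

Convert to linear (a loss of L dB is a gain of −L dB): F_i = 10^(NF_i/10), G_i = 10^(G_i,dB/10)
  Stage 1: F_1 = 10^(1.37/10) = 1.371, G_1 = 10^(11.9/10) = 15.49
  Stage 2: F_2 = 10^(4.28/10) = 2.679, G_2 = 10^(−3.71/10) = 0.4256
Friis cascade:
  F = 1.371 + (2.679 − 1)/15.49 = 1.479
NF = 10 log₁₀(1.479) = 1.70 dB

1.70 dB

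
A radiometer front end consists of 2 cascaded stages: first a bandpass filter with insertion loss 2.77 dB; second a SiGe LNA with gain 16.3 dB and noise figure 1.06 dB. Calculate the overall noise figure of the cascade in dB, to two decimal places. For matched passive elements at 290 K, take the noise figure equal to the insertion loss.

3.83 dB

Convert to linear (a loss of L dB is a gain of −L dB): F_i = 10^(NF_i/10), G_i = 10^(G_i,dB/10)
  Stage 1: F_1 = 10^(2.77/10) = 1.892, G_1 = 10^(−2.77/10) = 0.5284
  Stage 2: F_2 = 10^(1.06/10) = 1.276, G_2 = 10^(16.3/10) = 42.66
Friis cascade:
  F = 1.892 + (1.276 − 1)/0.5284 = 2.415
NF = 10 log₁₀(2.415) = 3.83 dB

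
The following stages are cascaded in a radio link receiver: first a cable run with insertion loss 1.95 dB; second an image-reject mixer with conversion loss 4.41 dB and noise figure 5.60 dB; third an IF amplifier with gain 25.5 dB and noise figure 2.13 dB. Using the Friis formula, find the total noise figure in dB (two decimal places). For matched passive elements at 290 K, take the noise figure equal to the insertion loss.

9.26 dB

Convert to linear (a loss of L dB is a gain of −L dB): F_i = 10^(NF_i/10), G_i = 10^(G_i,dB/10)
  Stage 1: F_1 = 10^(1.95/10) = 1.567, G_1 = 10^(−1.95/10) = 0.6383
  Stage 2: F_2 = 10^(5.60/10) = 3.631, G_2 = 10^(−4.41/10) = 0.3622
  Stage 3: F_3 = 10^(2.13/10) = 1.633, G_3 = 10^(25.5/10) = 354.8
Friis cascade:
  F = 1.567 + (3.631 − 1)/0.6383 + (1.633 − 1)/0.2312 = 8.427
NF = 10 log₁₀(8.427) = 9.26 dB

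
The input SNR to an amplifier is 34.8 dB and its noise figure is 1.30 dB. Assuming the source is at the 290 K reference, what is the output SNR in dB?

By definition F = SNR_in/SNR_out, so in dB: SNR_out = SNR_in − NF
SNR_out = 34.8 − 1.30 = 33.50 dB

33.50 dB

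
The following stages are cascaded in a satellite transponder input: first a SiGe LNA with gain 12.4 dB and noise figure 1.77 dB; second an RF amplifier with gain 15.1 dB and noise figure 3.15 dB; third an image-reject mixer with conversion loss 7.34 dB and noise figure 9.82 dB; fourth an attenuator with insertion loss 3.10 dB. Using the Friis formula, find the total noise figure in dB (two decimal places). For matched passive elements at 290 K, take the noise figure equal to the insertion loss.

Convert to linear (a loss of L dB is a gain of −L dB): F_i = 10^(NF_i/10), G_i = 10^(G_i,dB/10)
  Stage 1: F_1 = 10^(1.77/10) = 1.503, G_1 = 10^(12.4/10) = 17.38
  Stage 2: F_2 = 10^(3.15/10) = 2.065, G_2 = 10^(15.1/10) = 32.36
  Stage 3: F_3 = 10^(9.82/10) = 9.594, G_3 = 10^(−7.34/10) = 0.1845
  Stage 4: F_4 = 10^(3.10/10) = 2.042, G_4 = 10^(−3.10/10) = 0.4898
Friis cascade:
  F = 1.503 + (2.065 − 1)/17.38 + (9.594 − 1)/562.3 + (2.042 − 1)/103.8 = 1.590
NF = 10 log₁₀(1.590) = 2.01 dB

2.01 dB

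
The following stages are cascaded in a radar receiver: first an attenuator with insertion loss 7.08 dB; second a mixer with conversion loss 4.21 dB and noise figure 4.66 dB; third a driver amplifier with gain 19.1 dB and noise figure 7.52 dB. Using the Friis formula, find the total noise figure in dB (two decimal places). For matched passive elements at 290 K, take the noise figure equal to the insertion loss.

Convert to linear (a loss of L dB is a gain of −L dB): F_i = 10^(NF_i/10), G_i = 10^(G_i,dB/10)
  Stage 1: F_1 = 10^(7.08/10) = 5.105, G_1 = 10^(−7.08/10) = 0.1959
  Stage 2: F_2 = 10^(4.66/10) = 2.924, G_2 = 10^(−4.21/10) = 0.3793
  Stage 3: F_3 = 10^(7.52/10) = 5.649, G_3 = 10^(19.1/10) = 81.28
Friis cascade:
  F = 5.105 + (2.924 − 1)/0.1959 + (5.649 − 1)/0.07430 = 77.50
NF = 10 log₁₀(77.50) = 18.89 dB

18.89 dB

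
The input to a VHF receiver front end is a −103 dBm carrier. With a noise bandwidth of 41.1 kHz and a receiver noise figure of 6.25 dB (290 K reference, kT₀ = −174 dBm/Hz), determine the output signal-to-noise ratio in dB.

Noise floor: N = −174 + 10 log₁₀(B) + NF
10 log₁₀(4.11×10⁴) = 46.14 dB
N = −174 + 46.14 + 6.25 = −121.61 dBm
SNR = P_sig − N = −103 − (−121.61) = 18.61 dB → 18.6 dB

18.6 dB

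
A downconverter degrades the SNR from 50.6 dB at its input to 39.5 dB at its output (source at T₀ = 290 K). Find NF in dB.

11.1 dB

NF (dB) = SNR_in(dB) − SNR_out(dB) when the source is at T₀
NF = 50.6 − 39.5 = 11.1 dB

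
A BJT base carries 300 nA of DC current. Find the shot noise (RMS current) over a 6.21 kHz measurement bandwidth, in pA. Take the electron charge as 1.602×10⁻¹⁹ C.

24.4 pA

I_n = √(2qI·B)
2qI·B = 2 × 1.602×10⁻¹⁹ × 3.00×10⁻⁷ × 6.21×10³ = 5.97×10⁻²² A²
I_n = √(5.97×10⁻²²) = 2.44×10⁻¹¹ A = 24.4 pA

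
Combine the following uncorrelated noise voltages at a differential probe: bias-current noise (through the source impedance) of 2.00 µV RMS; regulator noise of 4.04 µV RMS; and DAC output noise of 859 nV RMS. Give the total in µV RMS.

Uncorrelated sources add in power (mean-square): V_tot = √(ΣV_i²)
V_tot = √[(2.00×10⁻⁶)² + (4.04×10⁻⁶)² + (8.59×10⁻⁷)²] = 4.59×10⁻⁶ V = 4.59 µV

4.59 µV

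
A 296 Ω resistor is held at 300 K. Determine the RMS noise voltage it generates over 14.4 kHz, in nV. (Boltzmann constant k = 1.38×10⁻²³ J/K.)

V_n = √(4kTRB)
4kTRB = 4 × 1.38×10⁻²³ × 300 × 2.96×10² × 1.44×10⁴ = 7.06×10⁻¹⁴ V²
V_n = √(7.06×10⁻¹⁴) = 2.66×10⁻⁷ V = 266 nV

266 nV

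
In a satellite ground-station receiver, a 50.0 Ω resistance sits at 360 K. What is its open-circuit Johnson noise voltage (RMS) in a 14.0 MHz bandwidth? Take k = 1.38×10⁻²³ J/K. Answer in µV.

V_n = √(4kTRB)
4kTRB = 4 × 1.38×10⁻²³ × 360 × 5.00×10¹ × 1.40×10⁷ = 1.39×10⁻¹¹ V²
V_n = √(1.39×10⁻¹¹) = 3.73×10⁻⁶ V = 3.73 µV

3.73 µV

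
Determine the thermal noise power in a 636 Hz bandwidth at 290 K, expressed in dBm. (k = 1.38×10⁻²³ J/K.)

−145.9 dBm

P_n = kTB = 1.38×10⁻²³ × 290 × 6.36×10² = 2.55×10⁻¹⁸ W
In dBm: 10 log₁₀(2.55×10⁻¹⁸ / 10⁻³) = −145.9 dBm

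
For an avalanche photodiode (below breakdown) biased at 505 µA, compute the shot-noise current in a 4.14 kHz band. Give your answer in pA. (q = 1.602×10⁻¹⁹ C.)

818 pA

I_n = √(2qI·B)
2qI·B = 2 × 1.602×10⁻¹⁹ × 5.05×10⁻⁴ × 4.14×10³ = 6.70×10⁻¹⁹ A²
I_n = √(6.70×10⁻¹⁹) = 8.18×10⁻¹⁰ A = 818 pA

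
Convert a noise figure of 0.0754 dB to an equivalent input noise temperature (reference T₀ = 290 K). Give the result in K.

F = 10^(0.0754/10) = 1.01751
T_e = (F − 1)·T₀ = (1.01751 − 1) × 290 = 5.08 K

5.08 K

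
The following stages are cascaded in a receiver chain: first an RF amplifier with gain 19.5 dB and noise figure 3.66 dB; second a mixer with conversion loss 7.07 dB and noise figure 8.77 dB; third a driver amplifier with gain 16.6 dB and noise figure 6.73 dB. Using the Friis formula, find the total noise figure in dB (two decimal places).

Convert to linear (a loss of L dB is a gain of −L dB): F_i = 10^(NF_i/10), G_i = 10^(G_i,dB/10)
  Stage 1: F_1 = 10^(3.66/10) = 2.323, G_1 = 10^(19.5/10) = 89.13
  Stage 2: F_2 = 10^(8.77/10) = 7.534, G_2 = 10^(−7.07/10) = 0.1963
  Stage 3: F_3 = 10^(6.73/10) = 4.710, G_3 = 10^(16.6/10) = 45.71
Friis cascade:
  F = 2.323 + (7.534 − 1)/89.13 + (4.710 − 1)/17.50 = 2.608
NF = 10 log₁₀(2.608) = 4.16 dB

4.16 dB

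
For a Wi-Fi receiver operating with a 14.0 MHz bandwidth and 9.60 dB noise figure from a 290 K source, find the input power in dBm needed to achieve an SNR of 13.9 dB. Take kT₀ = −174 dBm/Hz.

−79.0 dBm

Sensitivity = −174 + 10 log₁₀(B) + NF + SNR_min
= −174 + 71.46 + 9.60 + 13.9
= −79.04 dBm → −79.0 dBm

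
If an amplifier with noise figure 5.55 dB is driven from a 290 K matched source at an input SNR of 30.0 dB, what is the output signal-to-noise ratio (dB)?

24.45 dB

By definition F = SNR_in/SNR_out, so in dB: SNR_out = SNR_in − NF
SNR_out = 30.0 − 5.55 = 24.45 dB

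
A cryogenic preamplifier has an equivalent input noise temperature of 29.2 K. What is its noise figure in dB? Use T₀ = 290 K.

F = 1 + T_e/T₀ = 1 + 29.2/290 = 1.10069
NF = 10 log₁₀(1.10069) = 0.417 dB

0.417 dB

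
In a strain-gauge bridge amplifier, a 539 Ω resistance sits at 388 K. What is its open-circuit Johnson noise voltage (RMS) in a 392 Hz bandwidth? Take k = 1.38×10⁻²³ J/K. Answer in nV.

V_n = √(4kTRB)
4kTRB = 4 × 1.38×10⁻²³ × 388 × 5.39×10² × 3.92×10² = 4.53×10⁻¹⁵ V²
V_n = √(4.53×10⁻¹⁵) = 6.73×10⁻⁸ V = 67.3 nV

67.3 nV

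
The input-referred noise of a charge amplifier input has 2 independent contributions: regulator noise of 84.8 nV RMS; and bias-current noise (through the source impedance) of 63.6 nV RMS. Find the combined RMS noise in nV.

106 nV

Uncorrelated sources add in power (mean-square): V_tot = √(ΣV_i²)
V_tot = √[(8.48×10⁻⁸)² + (6.36×10⁻⁸)²] = 1.06×10⁻⁷ V = 106 nV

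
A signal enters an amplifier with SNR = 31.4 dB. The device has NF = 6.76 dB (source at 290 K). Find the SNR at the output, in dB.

By definition F = SNR_in/SNR_out, so in dB: SNR_out = SNR_in − NF
SNR_out = 31.4 − 6.76 = 24.64 dB

24.64 dB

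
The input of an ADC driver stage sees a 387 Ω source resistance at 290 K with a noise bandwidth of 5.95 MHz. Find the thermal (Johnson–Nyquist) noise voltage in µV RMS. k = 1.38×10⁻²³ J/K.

V_n = √(4kTRB)
4kTRB = 4 × 1.38×10⁻²³ × 290 × 3.87×10² × 5.95×10⁶ = 3.69×10⁻¹¹ V²
V_n = √(3.69×10⁻¹¹) = 6.07×10⁻⁶ V = 6.07 µV

6.07 µV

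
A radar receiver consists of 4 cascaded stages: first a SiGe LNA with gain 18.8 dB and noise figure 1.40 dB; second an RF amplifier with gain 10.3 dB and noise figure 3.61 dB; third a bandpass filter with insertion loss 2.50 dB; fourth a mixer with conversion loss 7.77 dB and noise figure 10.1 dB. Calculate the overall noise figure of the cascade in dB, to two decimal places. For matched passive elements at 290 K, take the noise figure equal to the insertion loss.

1.52 dB

Convert to linear (a loss of L dB is a gain of −L dB): F_i = 10^(NF_i/10), G_i = 10^(G_i,dB/10)
  Stage 1: F_1 = 10^(1.40/10) = 1.380, G_1 = 10^(18.8/10) = 75.86
  Stage 2: F_2 = 10^(3.61/10) = 2.296, G_2 = 10^(10.3/10) = 10.72
  Stage 3: F_3 = 10^(2.50/10) = 1.778, G_3 = 10^(−2.50/10) = 0.5623
  Stage 4: F_4 = 10^(10.1/10) = 10.23, G_4 = 10^(−7.77/10) = 0.1671
Friis cascade:
  F = 1.380 + (2.296 − 1)/75.86 + (1.778 − 1)/812.8 + (10.23 − 1)/457.1 = 1.419
NF = 10 log₁₀(1.419) = 1.52 dB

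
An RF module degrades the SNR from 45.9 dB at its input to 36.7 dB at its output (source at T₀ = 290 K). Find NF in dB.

NF (dB) = SNR_in(dB) − SNR_out(dB) when the source is at T₀
NF = 45.9 − 36.7 = 9.2 dB

9.2 dB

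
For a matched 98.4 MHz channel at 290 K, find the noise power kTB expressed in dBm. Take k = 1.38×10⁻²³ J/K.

P_n = kTB = 1.38×10⁻²³ × 290 × 9.84×10⁷ = 3.94×10⁻¹³ W
In dBm: 10 log₁₀(3.94×10⁻¹³ / 10⁻³) = −94.0 dBm

−94.0 dBm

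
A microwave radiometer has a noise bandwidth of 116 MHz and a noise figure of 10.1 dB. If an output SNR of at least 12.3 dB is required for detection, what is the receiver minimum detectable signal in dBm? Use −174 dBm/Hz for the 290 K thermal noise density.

−71.0 dBm

Sensitivity = −174 + 10 log₁₀(B) + NF + SNR_min
= −174 + 80.64 + 10.1 + 12.3
= −70.96 dBm → −71.0 dBm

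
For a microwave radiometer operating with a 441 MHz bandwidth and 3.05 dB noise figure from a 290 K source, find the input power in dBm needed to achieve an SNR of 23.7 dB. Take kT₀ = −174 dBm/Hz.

−60.8 dBm

Sensitivity = −174 + 10 log₁₀(B) + NF + SNR_min
= −174 + 86.44 + 3.05 + 23.7
= −60.81 dBm → −60.8 dBm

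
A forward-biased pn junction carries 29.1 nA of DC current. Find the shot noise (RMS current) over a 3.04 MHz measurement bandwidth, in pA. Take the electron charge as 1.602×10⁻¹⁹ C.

I_n = √(2qI·B)
2qI·B = 2 × 1.602×10⁻¹⁹ × 2.91×10⁻⁸ × 3.04×10⁶ = 2.83×10⁻²⁰ A²
I_n = √(2.83×10⁻²⁰) = 1.68×10⁻¹⁰ A = 168 pA

168 pA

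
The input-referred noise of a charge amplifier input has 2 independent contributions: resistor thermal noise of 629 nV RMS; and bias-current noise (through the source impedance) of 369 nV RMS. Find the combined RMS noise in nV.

729 nV

Uncorrelated sources add in power (mean-square): V_tot = √(ΣV_i²)
V_tot = √[(6.29×10⁻⁷)² + (3.69×10⁻⁷)²] = 7.29×10⁻⁷ V = 729 nV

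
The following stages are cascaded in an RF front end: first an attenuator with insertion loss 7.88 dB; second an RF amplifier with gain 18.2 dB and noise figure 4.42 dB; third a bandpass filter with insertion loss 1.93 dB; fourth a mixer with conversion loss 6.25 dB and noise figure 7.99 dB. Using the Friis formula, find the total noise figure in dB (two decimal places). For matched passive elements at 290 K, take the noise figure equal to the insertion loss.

12.50 dB

Convert to linear (a loss of L dB is a gain of −L dB): F_i = 10^(NF_i/10), G_i = 10^(G_i,dB/10)
  Stage 1: F_1 = 10^(7.88/10) = 6.138, G_1 = 10^(−7.88/10) = 0.1629
  Stage 2: F_2 = 10^(4.42/10) = 2.767, G_2 = 10^(18.2/10) = 66.07
  Stage 3: F_3 = 10^(1.93/10) = 1.560, G_3 = 10^(−1.93/10) = 0.6412
  Stage 4: F_4 = 10^(7.99/10) = 6.295, G_4 = 10^(−6.25/10) = 0.2371
Friis cascade:
  F = 6.138 + (2.767 − 1)/0.1629 + (1.560 − 1)/10.76 + (6.295 − 1)/6.902 = 17.80
NF = 10 log₁₀(17.80) = 12.50 dB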